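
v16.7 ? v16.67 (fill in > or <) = <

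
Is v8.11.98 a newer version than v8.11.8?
Yes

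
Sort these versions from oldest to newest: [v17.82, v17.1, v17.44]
[v17.1, v17.44, v17.82]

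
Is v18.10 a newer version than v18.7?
Yes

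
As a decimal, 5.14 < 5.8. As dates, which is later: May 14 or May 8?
May 14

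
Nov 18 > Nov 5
True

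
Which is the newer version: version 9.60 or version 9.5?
version 9.60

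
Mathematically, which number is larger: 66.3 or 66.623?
66.623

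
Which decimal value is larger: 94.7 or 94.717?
94.717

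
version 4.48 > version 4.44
True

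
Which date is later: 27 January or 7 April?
7 April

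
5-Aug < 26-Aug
True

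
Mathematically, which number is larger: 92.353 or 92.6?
92.6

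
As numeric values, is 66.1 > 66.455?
False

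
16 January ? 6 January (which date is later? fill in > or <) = >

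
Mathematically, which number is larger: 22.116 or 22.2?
22.2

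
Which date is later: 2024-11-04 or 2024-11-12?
2024-11-12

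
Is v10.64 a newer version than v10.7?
Yes. Version numbers are compared segment by segment as integers, not as decimals: minor version 64 > 7, so v10.64 > v10.7 (even though the decimal 10.64 < 10.7).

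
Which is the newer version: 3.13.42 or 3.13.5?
3.13.42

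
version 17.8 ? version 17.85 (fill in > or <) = <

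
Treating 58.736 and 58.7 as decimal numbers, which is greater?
58.736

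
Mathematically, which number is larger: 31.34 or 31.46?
31.46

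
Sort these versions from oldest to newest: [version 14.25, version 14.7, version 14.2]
[version 14.2, version 14.7, version 14.25]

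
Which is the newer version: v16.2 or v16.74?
v16.74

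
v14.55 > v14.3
True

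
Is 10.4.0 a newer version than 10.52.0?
No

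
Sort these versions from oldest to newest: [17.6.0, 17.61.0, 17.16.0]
[17.6.0, 17.16.0, 17.61.0]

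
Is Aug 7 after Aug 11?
No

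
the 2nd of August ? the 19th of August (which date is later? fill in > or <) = <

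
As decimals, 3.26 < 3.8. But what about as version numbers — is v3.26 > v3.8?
True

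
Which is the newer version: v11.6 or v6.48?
v11.6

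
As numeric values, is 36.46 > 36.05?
True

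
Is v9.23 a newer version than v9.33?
No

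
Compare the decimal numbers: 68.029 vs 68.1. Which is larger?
68.1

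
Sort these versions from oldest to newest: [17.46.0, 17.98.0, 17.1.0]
[17.1.0, 17.46.0, 17.98.0]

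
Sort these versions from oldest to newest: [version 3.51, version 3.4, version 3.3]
[version 3.3, version 3.4, version 3.51]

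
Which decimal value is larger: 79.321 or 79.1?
79.321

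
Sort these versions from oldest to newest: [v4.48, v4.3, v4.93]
[v4.3, v4.48, v4.93]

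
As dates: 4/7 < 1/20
False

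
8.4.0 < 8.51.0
True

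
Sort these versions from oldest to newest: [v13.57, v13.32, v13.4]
[v13.4, v13.32, v13.57]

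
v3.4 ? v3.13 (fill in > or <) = <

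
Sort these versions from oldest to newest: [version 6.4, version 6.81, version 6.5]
[version 6.4, version 6.5, version 6.81]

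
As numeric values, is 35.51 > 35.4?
True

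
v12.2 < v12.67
True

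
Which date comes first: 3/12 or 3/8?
3/8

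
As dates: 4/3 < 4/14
True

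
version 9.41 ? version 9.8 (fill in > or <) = >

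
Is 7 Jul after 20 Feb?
Yes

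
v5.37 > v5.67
False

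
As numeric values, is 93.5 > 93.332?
True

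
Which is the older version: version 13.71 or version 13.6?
version 13.6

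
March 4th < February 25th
False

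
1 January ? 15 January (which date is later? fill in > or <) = <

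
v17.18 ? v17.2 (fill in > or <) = >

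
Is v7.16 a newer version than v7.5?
Yes. Version numbers are compared segment by segment as integers, not as decimals: minor version 16 > 5, so v7.16 > v7.5 (even though the decimal 7.16 < 7.5).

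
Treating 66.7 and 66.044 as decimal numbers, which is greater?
66.7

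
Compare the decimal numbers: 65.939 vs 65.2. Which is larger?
65.939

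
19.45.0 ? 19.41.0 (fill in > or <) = >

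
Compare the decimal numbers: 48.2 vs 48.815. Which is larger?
48.815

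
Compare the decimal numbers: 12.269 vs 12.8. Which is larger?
12.8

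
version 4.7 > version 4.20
False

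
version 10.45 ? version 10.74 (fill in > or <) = <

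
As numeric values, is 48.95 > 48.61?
True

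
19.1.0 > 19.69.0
False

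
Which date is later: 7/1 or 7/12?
7/12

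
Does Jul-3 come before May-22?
No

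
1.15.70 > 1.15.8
True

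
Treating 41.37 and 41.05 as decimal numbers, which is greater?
41.37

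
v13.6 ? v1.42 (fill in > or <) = >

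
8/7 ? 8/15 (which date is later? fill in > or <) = <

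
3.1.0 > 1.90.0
True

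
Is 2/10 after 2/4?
Yes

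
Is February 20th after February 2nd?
Yes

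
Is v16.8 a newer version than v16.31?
No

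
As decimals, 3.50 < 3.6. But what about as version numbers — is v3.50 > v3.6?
True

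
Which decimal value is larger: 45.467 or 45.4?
45.467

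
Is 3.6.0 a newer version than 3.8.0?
No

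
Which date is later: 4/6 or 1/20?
4/6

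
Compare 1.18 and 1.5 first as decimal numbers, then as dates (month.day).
As decimals: 1.18 < 1.5. As dates: 1/18 is later than 1/5 (day 18 > day 5).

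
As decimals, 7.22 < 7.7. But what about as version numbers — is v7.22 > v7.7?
True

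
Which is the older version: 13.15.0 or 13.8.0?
13.8.0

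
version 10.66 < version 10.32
False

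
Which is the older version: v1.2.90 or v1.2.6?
v1.2.6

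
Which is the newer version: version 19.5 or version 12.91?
version 19.5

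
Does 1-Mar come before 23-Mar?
Yes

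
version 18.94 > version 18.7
True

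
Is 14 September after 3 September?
Yes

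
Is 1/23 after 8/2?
No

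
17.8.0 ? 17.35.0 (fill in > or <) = <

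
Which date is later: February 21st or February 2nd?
February 21st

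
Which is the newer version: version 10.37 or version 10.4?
version 10.37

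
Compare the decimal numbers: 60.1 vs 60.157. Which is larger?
60.157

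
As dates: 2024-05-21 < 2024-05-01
False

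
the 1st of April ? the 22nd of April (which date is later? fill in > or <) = <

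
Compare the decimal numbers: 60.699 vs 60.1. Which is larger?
60.699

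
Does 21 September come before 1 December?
Yes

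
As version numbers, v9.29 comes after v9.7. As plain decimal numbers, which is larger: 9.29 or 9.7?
9.7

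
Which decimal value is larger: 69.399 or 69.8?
69.8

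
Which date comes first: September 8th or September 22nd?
September 8th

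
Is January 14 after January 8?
Yes. Day 14 comes after day 8 in January — this is a date comparison, not a decimal one (the decimal 1.14 would be smaller than 1.8).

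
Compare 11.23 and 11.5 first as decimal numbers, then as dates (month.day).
As decimals: 11.23 < 11.5. As dates: 11/23 is later than 11/5 (day 23 > day 5).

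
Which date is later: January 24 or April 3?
April 3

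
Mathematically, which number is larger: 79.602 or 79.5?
79.602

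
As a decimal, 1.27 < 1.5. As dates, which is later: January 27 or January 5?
January 27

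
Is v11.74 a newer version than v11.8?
Yes. Version numbers are compared segment by segment as integers, not as decimals: minor version 74 > 8, so v11.74 > v11.8 (even though the decimal 11.74 < 11.8).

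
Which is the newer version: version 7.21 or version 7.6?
version 7.21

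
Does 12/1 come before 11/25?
No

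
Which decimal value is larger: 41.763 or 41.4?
41.763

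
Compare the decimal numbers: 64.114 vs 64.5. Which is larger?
64.5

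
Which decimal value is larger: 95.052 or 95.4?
95.4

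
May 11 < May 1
False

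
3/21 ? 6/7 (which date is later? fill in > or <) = <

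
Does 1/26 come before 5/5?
Yes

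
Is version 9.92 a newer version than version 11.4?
No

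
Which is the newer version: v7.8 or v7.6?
v7.8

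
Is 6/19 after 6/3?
Yes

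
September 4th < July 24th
False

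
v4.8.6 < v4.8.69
True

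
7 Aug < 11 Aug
True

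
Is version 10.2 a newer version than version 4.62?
Yes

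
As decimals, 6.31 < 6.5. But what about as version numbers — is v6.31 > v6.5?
True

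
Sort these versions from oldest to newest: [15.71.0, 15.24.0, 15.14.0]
[15.14.0, 15.24.0, 15.71.0]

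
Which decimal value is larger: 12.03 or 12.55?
12.55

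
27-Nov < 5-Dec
True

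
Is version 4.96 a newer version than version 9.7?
No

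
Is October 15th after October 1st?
Yes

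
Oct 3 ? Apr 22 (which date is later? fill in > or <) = >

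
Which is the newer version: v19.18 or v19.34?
v19.34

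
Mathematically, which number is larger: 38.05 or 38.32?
38.32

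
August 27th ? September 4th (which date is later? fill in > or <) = <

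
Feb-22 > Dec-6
False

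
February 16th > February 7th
True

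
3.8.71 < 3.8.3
False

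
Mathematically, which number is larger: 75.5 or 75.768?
75.768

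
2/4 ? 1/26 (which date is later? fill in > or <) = >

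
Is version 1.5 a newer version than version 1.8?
No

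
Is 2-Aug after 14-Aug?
No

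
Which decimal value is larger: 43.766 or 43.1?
43.766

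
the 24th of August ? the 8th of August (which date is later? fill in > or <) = >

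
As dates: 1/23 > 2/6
False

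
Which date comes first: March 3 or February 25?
February 25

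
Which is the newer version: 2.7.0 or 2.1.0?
2.7.0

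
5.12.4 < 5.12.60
True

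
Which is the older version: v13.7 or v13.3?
v13.3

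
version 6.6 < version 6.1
False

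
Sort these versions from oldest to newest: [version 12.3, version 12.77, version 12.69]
[version 12.3, version 12.69, version 12.77]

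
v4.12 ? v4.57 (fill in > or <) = <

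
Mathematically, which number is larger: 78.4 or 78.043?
78.4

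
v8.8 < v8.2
False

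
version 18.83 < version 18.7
False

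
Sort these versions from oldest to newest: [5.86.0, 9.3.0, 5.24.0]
[5.24.0, 5.86.0, 9.3.0]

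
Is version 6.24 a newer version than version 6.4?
Yes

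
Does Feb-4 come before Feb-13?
Yes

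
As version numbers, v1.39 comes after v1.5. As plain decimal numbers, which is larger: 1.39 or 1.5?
1.5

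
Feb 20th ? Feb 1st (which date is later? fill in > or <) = >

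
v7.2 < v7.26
True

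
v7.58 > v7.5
True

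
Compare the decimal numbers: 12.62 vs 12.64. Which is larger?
12.64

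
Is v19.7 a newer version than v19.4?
Yes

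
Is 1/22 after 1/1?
Yes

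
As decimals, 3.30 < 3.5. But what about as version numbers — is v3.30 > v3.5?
True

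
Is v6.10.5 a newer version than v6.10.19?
No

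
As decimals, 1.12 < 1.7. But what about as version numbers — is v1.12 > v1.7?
True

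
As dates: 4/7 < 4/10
True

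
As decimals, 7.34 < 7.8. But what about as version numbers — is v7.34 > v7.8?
True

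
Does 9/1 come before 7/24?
No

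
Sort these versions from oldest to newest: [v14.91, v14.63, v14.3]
[v14.3, v14.63, v14.91]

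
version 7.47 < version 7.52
True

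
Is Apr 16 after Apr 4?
Yes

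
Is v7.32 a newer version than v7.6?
Yes. Version numbers are compared segment by segment as integers, not as decimals: minor version 32 > 6, so v7.32 > v7.6 (even though the decimal 7.32 < 7.6).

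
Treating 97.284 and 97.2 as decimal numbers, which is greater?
97.284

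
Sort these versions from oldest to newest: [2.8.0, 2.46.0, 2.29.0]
[2.8.0, 2.29.0, 2.46.0]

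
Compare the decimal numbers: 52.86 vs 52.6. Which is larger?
52.86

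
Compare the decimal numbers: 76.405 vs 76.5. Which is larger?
76.5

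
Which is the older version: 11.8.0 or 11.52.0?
11.8.0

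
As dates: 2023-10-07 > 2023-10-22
False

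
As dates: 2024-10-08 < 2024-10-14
True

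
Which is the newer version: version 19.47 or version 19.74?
version 19.74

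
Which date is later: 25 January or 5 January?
25 January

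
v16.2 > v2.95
True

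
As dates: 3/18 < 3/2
False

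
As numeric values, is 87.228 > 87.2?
True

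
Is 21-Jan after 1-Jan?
Yes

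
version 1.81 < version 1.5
False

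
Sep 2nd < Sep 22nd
True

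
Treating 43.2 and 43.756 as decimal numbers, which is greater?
43.756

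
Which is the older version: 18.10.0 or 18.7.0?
18.7.0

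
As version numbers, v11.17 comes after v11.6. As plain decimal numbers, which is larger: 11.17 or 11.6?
11.6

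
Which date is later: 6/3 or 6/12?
6/12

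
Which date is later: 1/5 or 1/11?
1/11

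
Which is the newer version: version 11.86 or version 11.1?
version 11.86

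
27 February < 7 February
False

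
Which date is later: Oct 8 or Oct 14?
Oct 14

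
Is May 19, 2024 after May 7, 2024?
Yes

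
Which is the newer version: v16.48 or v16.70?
v16.70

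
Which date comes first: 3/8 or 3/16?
3/8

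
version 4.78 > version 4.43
True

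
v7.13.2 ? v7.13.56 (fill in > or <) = <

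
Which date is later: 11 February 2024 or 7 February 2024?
11 February 2024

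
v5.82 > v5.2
True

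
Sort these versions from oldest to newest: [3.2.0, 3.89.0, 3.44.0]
[3.2.0, 3.44.0, 3.89.0]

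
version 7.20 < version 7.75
True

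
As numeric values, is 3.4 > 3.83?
False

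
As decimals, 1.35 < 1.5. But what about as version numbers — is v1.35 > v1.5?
True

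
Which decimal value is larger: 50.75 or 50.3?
50.75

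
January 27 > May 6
False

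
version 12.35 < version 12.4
False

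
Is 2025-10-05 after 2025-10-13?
No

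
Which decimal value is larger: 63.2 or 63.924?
63.924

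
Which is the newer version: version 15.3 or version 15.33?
version 15.33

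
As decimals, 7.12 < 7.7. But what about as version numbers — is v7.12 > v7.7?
True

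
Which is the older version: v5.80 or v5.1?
v5.1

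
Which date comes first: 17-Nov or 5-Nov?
5-Nov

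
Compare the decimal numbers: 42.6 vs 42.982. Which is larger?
42.982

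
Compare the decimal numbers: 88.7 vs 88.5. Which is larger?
88.7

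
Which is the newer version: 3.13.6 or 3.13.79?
3.13.79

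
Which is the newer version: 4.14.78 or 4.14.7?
4.14.78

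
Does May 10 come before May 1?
No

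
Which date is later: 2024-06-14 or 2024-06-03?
2024-06-14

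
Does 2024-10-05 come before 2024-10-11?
Yes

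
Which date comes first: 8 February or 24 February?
8 February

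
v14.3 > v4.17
True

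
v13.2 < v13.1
False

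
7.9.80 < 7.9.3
False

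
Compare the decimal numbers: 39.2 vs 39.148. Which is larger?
39.2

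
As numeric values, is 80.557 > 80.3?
True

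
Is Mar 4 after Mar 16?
No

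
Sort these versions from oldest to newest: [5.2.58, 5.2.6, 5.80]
[5.2.6, 5.2.58, 5.80]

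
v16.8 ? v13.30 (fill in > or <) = >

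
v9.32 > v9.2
True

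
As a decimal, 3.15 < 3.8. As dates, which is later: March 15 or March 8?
March 15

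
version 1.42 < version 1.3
False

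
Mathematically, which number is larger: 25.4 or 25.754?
25.754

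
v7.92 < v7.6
False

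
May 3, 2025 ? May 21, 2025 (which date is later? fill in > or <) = <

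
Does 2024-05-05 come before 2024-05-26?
Yes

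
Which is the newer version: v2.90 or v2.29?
v2.90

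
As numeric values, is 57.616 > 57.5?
True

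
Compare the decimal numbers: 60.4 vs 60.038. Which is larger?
60.4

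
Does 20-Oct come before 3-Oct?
No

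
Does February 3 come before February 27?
Yes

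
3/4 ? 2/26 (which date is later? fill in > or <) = >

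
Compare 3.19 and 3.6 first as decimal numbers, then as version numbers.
As decimals: 3.19 < 3.6. As versions: v3.19 > v3.6 (minor version 19 > 6).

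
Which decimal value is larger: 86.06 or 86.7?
86.7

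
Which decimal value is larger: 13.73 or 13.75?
13.75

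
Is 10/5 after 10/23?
No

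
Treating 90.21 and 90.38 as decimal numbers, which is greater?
90.38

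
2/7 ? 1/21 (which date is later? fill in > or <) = >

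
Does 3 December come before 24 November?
No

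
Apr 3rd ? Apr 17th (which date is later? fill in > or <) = <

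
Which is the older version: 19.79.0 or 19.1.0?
19.1.0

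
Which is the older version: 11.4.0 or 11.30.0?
11.4.0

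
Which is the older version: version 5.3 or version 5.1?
version 5.1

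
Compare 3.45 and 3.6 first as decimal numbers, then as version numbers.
As decimals: 3.45 < 3.6. As versions: v3.45 > v3.6 (minor version 45 > 6).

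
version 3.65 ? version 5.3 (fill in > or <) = <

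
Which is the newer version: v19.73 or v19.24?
v19.73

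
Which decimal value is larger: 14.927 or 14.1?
14.927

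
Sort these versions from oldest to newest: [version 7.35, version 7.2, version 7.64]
[version 7.2, version 7.35, version 7.64]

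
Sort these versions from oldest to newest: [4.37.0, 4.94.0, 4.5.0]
[4.5.0, 4.37.0, 4.94.0]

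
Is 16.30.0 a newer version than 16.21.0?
Yes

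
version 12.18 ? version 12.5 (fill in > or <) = >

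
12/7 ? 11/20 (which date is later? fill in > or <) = >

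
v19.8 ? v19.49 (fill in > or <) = <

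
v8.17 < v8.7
False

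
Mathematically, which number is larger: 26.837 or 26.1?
26.837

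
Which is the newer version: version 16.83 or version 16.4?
version 16.83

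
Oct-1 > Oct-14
False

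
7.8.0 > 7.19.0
False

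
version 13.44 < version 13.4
False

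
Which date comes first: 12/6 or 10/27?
10/27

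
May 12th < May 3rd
False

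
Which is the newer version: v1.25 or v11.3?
v11.3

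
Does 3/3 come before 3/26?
Yes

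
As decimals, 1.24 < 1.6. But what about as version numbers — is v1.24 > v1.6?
True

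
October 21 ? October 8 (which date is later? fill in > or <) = >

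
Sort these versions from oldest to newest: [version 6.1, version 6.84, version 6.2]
[version 6.1, version 6.2, version 6.84]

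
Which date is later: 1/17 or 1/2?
1/17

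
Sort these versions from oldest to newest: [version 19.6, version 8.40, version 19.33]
[version 8.40, version 19.6, version 19.33]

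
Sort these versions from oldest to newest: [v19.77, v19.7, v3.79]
[v3.79, v19.7, v19.77]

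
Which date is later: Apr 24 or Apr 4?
Apr 24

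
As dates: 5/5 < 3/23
False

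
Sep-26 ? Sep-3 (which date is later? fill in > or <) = >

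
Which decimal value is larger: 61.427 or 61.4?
61.427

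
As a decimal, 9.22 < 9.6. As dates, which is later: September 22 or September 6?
September 22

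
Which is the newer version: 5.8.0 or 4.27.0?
5.8.0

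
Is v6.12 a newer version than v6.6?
Yes. Version numbers are compared segment by segment as integers, not as decimals: minor version 12 > 6, so v6.12 > v6.6 (even though the decimal 6.12 < 6.6).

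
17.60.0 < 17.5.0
False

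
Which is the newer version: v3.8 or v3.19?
v3.19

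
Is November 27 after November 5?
Yes. Day 27 comes after day 5 in November — this is a date comparison, not a decimal one (the decimal 11.27 would be smaller than 11.5).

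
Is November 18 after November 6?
Yes. Day 18 comes after day 6 in November — this is a date comparison, not a decimal one (the decimal 11.18 would be smaller than 11.6).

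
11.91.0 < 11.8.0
False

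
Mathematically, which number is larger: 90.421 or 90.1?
90.421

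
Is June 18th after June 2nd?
Yes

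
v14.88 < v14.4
False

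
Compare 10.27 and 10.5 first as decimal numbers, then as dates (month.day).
As decimals: 10.27 < 10.5. As dates: 10/27 is later than 10/5 (day 27 > day 5).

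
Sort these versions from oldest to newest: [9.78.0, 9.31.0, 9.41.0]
[9.31.0, 9.41.0, 9.78.0]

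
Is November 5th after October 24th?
Yes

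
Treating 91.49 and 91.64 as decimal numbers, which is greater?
91.64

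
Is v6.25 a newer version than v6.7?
Yes. Version numbers are compared segment by segment as integers, not as decimals: minor version 25 > 7, so v6.25 > v6.7 (even though the decimal 6.25 < 6.7).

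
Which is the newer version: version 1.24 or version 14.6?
version 14.6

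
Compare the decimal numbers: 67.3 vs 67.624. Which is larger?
67.624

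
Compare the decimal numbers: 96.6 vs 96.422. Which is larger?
96.6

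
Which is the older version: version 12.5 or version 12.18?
version 12.5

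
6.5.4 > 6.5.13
False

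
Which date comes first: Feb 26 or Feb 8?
Feb 8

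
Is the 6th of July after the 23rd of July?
No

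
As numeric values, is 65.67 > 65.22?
True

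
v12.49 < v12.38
False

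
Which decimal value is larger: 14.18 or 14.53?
14.53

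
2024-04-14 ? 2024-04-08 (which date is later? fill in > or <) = >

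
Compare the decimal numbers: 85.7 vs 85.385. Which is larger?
85.7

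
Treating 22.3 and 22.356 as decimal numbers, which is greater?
22.356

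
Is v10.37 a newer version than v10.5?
Yes. Version numbers are compared segment by segment as integers, not as decimals: minor version 37 > 5, so v10.37 > v10.5 (even though the decimal 10.37 < 10.5).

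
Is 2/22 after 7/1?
No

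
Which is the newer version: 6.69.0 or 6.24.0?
6.69.0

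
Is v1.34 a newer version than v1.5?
Yes. Version numbers are compared segment by segment as integers, not as decimals: minor version 34 > 5, so v1.34 > v1.5 (even though the decimal 1.34 < 1.5).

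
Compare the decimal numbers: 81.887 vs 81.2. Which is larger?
81.887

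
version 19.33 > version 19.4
True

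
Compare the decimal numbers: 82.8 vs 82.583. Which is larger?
82.8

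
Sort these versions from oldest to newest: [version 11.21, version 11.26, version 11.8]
[version 11.8, version 11.21, version 11.26]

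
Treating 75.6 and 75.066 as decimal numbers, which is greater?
75.6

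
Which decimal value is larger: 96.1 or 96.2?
96.2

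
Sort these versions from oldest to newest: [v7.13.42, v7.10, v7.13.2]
[v7.10, v7.13.2, v7.13.42]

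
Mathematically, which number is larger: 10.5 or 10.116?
10.5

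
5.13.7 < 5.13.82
True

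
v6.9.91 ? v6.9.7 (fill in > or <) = >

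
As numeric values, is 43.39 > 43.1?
True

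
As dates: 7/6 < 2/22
False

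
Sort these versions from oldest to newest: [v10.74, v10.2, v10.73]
[v10.2, v10.73, v10.74]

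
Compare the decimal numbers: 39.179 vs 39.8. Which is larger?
39.8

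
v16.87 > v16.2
True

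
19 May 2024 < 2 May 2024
False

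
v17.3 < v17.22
True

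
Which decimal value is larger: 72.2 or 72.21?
72.21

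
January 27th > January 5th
True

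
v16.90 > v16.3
True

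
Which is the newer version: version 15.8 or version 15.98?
version 15.98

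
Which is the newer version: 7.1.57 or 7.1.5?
7.1.57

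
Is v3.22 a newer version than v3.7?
Yes. Version numbers are compared segment by segment as integers, not as decimals: minor version 22 > 7, so v3.22 > v3.7 (even though the decimal 3.22 < 3.7).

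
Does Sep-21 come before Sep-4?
No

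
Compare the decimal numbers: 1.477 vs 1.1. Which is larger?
1.477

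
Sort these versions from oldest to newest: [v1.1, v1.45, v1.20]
[v1.1, v1.20, v1.45]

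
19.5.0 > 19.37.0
False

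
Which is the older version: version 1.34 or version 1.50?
version 1.34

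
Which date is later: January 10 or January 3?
January 10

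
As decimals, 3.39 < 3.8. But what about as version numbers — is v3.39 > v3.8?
True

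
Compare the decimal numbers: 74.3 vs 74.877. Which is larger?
74.877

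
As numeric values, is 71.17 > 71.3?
False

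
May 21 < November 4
True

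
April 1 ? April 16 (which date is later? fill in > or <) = <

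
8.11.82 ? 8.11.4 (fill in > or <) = >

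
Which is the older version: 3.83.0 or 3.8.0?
3.8.0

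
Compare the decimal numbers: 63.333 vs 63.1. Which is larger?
63.333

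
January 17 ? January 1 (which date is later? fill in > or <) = >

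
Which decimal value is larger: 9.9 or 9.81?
9.9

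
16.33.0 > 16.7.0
True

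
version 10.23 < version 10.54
True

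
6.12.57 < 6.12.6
False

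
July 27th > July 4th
True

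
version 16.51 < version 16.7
False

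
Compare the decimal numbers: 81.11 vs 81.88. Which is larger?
81.88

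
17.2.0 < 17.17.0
True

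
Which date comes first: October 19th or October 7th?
October 7th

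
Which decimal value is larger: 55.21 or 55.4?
55.4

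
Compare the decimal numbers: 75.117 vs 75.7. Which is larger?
75.7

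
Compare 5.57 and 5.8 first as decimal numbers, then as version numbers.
As decimals: 5.57 < 5.8. As versions: v5.57 > v5.8 (minor version 57 > 8).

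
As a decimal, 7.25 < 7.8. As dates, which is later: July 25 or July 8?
July 25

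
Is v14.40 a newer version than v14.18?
Yes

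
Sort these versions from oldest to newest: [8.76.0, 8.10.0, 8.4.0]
[8.4.0, 8.10.0, 8.76.0]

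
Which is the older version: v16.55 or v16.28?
v16.28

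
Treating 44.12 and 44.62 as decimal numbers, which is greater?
44.62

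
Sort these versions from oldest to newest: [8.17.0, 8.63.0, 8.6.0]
[8.6.0, 8.17.0, 8.63.0]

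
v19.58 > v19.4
True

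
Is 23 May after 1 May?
Yes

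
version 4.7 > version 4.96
False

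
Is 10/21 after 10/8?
Yes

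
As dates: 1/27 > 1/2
True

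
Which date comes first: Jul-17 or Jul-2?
Jul-2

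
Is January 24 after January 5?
Yes. Day 24 comes after day 5 in January — this is a date comparison, not a decimal one (the decimal 1.24 would be smaller than 1.5).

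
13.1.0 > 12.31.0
True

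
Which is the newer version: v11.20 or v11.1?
v11.20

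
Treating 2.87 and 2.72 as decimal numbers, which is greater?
2.87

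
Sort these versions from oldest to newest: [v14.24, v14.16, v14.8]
[v14.8, v14.16, v14.24]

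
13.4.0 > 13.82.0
False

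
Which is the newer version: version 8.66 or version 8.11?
version 8.66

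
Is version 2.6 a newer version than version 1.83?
Yes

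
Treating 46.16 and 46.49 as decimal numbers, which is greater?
46.49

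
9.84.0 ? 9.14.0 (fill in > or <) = >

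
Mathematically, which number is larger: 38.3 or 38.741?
38.741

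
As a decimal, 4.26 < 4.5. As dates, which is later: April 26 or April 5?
April 26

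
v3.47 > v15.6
False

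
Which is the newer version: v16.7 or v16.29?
v16.29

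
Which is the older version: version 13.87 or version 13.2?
version 13.2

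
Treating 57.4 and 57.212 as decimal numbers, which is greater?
57.4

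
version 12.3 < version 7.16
False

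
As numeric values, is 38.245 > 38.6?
False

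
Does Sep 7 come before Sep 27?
Yes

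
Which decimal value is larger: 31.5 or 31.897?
31.897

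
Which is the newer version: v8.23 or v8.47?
v8.47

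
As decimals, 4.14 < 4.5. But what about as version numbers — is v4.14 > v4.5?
True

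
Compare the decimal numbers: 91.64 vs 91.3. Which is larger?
91.64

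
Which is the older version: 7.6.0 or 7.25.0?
7.6.0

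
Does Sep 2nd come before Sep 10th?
Yes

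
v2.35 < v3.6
True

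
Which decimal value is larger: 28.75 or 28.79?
28.79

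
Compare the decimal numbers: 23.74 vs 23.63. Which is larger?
23.74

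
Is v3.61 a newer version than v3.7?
Yes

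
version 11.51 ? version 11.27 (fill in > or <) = >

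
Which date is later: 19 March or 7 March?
19 March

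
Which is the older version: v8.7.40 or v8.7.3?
v8.7.3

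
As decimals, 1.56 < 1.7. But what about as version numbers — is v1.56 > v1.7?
True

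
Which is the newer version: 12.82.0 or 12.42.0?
12.82.0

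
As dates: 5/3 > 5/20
False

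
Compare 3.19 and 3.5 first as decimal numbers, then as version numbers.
As decimals: 3.19 < 3.5. As versions: v3.19 > v3.5 (minor version 19 > 5).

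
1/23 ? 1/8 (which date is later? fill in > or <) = >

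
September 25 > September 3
True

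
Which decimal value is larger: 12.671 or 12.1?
12.671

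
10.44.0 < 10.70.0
True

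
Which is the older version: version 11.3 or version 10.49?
version 10.49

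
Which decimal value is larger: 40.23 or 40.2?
40.23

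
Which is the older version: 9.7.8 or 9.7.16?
9.7.8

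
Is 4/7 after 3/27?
Yes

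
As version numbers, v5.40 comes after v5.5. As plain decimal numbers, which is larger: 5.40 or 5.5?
5.5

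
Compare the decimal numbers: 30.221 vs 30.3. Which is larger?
30.3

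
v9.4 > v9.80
False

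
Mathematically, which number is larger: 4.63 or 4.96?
4.96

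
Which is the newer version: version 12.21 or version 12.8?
version 12.21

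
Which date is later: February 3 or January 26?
February 3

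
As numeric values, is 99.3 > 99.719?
False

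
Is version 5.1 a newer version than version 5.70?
No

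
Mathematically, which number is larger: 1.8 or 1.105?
1.8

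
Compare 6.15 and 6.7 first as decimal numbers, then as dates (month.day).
As decimals: 6.15 < 6.7. As dates: 6/15 is later than 6/7 (day 15 > day 7).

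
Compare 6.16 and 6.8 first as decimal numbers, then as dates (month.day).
As decimals: 6.16 < 6.8. As dates: 6/16 is later than 6/8 (day 16 > day 8).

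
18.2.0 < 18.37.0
True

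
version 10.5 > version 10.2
True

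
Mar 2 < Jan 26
False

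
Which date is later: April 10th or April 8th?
April 10th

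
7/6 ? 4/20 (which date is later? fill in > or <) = >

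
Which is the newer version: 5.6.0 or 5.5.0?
5.6.0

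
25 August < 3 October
True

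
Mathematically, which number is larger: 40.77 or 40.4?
40.77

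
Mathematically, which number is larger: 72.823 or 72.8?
72.823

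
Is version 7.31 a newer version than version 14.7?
No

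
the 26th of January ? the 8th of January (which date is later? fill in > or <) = >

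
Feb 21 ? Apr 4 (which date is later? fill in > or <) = <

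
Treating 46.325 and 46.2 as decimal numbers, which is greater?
46.325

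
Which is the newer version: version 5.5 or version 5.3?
version 5.5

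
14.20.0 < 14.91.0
True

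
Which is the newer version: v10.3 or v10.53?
v10.53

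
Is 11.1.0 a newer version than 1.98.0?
Yes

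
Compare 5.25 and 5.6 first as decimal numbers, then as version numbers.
As decimals: 5.25 < 5.6. As versions: v5.25 > v5.6 (minor version 25 > 6).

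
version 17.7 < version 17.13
True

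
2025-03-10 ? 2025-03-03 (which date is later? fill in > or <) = >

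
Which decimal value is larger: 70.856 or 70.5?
70.856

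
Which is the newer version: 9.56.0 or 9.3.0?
9.56.0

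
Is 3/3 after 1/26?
Yes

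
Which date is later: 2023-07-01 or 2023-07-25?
2023-07-25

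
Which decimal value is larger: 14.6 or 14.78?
14.78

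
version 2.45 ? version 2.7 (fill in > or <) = >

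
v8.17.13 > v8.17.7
True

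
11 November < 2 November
False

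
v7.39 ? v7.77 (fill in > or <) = <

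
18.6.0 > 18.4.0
True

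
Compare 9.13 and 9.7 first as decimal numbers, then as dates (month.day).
As decimals: 9.13 < 9.7. As dates: 9/13 is later than 9/7 (day 13 > day 7).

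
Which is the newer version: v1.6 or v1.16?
v1.16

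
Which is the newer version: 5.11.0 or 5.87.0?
5.87.0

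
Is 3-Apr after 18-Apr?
No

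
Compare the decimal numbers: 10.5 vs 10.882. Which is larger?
10.882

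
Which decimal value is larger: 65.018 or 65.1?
65.1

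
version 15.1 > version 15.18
False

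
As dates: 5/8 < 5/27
True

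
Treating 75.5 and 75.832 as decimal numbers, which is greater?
75.832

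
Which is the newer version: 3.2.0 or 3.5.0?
3.5.0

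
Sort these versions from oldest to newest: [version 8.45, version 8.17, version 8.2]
[version 8.2, version 8.17, version 8.45]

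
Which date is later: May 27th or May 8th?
May 27th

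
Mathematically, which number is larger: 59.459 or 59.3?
59.459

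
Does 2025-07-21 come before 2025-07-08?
No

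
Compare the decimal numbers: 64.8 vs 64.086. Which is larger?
64.8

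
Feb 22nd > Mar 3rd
False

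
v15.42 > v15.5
True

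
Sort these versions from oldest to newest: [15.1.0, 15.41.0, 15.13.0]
[15.1.0, 15.13.0, 15.41.0]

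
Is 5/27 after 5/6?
Yes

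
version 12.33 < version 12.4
False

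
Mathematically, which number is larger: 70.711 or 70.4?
70.711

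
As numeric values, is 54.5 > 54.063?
True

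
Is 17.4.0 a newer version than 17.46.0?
No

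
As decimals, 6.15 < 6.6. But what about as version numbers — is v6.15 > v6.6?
True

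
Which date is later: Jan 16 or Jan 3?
Jan 16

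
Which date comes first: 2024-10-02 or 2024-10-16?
2024-10-02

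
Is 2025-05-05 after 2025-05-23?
No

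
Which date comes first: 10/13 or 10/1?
10/1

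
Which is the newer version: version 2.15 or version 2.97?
version 2.97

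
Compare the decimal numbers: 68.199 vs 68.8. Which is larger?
68.8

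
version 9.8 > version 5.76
True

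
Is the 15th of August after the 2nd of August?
Yes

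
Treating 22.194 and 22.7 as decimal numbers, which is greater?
22.7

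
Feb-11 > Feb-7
True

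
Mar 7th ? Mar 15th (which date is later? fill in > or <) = <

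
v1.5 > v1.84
False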